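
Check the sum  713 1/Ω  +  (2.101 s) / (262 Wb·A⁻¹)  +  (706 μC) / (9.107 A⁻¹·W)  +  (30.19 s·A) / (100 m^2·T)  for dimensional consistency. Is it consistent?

No

Dimensions:
  713 1/Ω:  Ω⁻¹ = (V·A⁻¹)⁻¹ = kg⁻¹·m⁻²·s³·A²
  (2.101 s) / (262 Wb·A⁻¹):  [s] / [kg·m²·s⁻²·A⁻²] = kg⁻¹·m⁻²·s³·A²
  (706 μC) / (9.107 A⁻¹·W):  [s·A] / [kg·m²·s⁻³·A⁻¹] = kg⁻¹·m⁻²·s⁴·A²
  (30.19 s·A) / (100 m^2·T):  [s·A] / [kg·m²·s⁻²·A⁻¹] = kg⁻¹·m⁻²·s³·A²
The terms do not share a single dimension (kg⁻¹·m⁻²·s³·A² vs kg⁻¹·m⁻²·s⁴·A²).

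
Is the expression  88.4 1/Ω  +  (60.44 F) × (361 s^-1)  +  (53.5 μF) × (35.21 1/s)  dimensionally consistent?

Work out the base dimensions of each:
  88.4 1/Ω:  Ω⁻¹ = (V·A⁻¹)⁻¹ = kg⁻¹·m⁻²·s³·A²
  (60.44 F) × (361 s^-1):  [kg⁻¹·m⁻²·s⁴·A²] · [s⁻¹] = kg⁻¹·m⁻²·s³·A²
  (53.5 μF) × (35.21 1/s):  [kg⁻¹·m⁻²·s⁴·A²] · [s⁻¹] = kg⁻¹·m⁻²·s³·A²
Every term reduces to kg⁻¹·m⁻²·s³·A².

Yes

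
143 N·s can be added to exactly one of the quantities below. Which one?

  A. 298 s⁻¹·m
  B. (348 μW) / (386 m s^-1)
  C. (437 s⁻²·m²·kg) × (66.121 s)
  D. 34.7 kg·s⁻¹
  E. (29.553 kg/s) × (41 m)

Reference: N·s = kg·m·s⁻²·s = kg·m·s⁻¹.
Each option:
  A. m·s⁻¹
  B. [kg·m²·s⁻³] / [m·s⁻¹] = kg·m·s⁻²
  C. [kg·m²·s⁻²] · [s] = kg·m²·s⁻¹
  D. kg·s⁻¹
  E. [kg·s⁻¹] · [m] = kg·m·s⁻¹  ← same
Only E. matches kg·m·s⁻¹.

E.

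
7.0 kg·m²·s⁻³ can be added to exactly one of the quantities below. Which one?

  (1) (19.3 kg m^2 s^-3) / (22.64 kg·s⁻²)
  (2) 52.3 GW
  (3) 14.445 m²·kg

Reference: kg·m²·s⁻³.
Each option:
  (1) [kg·m²·s⁻³] / [kg·s⁻²] = m²·s⁻¹
  (2) W = J·s⁻¹ = kg·m²·s⁻³  ← same
  (3) kg·m²
Only (2) matches kg·m²·s⁻³.

(2)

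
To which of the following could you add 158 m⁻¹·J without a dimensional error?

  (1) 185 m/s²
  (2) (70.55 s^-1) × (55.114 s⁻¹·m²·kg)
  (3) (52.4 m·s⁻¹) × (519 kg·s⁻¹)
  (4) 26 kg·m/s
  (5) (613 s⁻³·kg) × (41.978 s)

(3)

Reference: J·m⁻¹ = N·m·m⁻¹ = kg·m·s⁻².
Each option:
  (1) m·s⁻²
  (2) [s⁻¹] · [kg·m²·s⁻¹] = kg·m²·s⁻²
  (3) [m·s⁻¹] · [kg·s⁻¹] = kg·m·s⁻²  ← same
  (4) kg·m·s⁻¹
  (5) [kg·s⁻³] · [s] = kg·s⁻²
Only (3) matches kg·m·s⁻².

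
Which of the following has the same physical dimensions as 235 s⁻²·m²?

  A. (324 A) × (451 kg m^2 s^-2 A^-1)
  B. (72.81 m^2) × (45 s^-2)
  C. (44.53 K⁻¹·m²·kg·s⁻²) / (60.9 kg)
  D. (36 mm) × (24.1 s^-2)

B.

Reference: m²·s⁻².
Each option:
  A. [A] · [kg·m²·s⁻²·A⁻¹] = kg·m²·s⁻²
  B. [m²] · [s⁻²] = m²·s⁻²  ← same
  C. [kg·m²·s⁻²·K⁻¹] / [kg] = m²·s⁻²·K⁻¹
  D. [m] · [s⁻²] = m·s⁻²
Only B. matches m²·s⁻².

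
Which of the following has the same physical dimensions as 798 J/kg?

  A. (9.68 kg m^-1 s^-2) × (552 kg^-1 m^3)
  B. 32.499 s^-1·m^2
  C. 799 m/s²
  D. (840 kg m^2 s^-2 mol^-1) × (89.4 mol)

A.

Reference: J·kg⁻¹ = N·m·kg⁻¹ = m²·s⁻².
Each option:
  A. [kg·m⁻¹·s⁻²] · [kg⁻¹·m³] = m²·s⁻²  ← same
  B. m²·s⁻¹
  C. m·s⁻²
  D. [kg·m²·s⁻²·mol⁻¹] · [mol] = kg·m²·s⁻²
Only A. matches m²·s⁻².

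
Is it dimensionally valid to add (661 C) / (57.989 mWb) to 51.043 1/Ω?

Yes

Expand each in SI base units:
  (661 C) / (57.989 mWb):  [s·A] / [kg·m²·s⁻²·A⁻¹] = kg⁻¹·m⁻²·s³·A²
  51.043 1/Ω:  Ω⁻¹ = (V·A⁻¹)⁻¹ = kg⁻¹·m⁻²·s³·A²
Both are kg⁻¹·m⁻²·s³·A², so they have the same dimensions and can be added.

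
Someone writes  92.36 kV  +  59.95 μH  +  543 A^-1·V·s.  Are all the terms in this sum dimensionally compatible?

Dimensions:
  92.36 kV:  V = J·C⁻¹ = kg·m²·s⁻³·A⁻¹
  59.95 μH:  H = V·s·A⁻¹ = kg·m²·s⁻²·A⁻²
  543 A^-1·V·s:  V·s·A⁻¹ = J·C⁻¹·s·A⁻¹ = kg·m²·s⁻²·A⁻²
The terms do not share a single dimension (kg·m²·s⁻²·A⁻² vs kg·m²·s⁻³·A⁻¹).

No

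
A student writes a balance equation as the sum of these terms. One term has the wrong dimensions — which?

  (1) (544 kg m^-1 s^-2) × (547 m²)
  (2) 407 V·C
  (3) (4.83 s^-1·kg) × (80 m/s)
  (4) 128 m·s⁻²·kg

Dimensions:
  (1) [kg·m⁻¹·s⁻²] · [m²] = kg·m·s⁻²
  (2) C·V = s·A·J·C⁻¹ = kg·m²·s⁻²
  (3) [kg·s⁻¹] · [m·s⁻¹] = kg·m·s⁻²
  (4) kg·m·s⁻²
All reduce to kg·m·s⁻² except (2), which is kg·m²·s⁻².

(2)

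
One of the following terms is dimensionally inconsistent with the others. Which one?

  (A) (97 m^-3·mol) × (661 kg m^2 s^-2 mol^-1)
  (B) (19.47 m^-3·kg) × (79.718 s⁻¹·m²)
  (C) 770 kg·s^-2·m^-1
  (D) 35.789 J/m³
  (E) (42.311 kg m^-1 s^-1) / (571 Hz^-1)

(B)

Work out the base dimensions of each:
  (A) [m⁻³·mol] · [kg·m²·s⁻²·mol⁻¹] = kg·m⁻¹·s⁻²
  (B) [kg·m⁻³] · [m²·s⁻¹] = kg·m⁻¹·s⁻¹
  (C) kg·m⁻¹·s⁻²
  (D) J·m⁻³ = N·m·m⁻³ = kg·m⁻¹·s⁻²
  (E) [kg·m⁻¹·s⁻¹] / [s] = kg·m⁻¹·s⁻²
All reduce to kg·m⁻¹·s⁻² except (B), which is kg·m⁻¹·s⁻¹.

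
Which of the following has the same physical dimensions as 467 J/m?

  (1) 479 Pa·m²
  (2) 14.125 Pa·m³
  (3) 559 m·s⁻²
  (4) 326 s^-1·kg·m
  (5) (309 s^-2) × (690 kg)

Reference: J·m⁻¹ = N·m·m⁻¹ = kg·m·s⁻².
Each option:
  (1) Pa·m² = N·m⁻²·m² = kg·m·s⁻²  ← same
  (2) Pa·m³ = N·m⁻²·m³ = kg·m²·s⁻²
  (3) m·s⁻²
  (4) kg·m·s⁻¹
  (5) [s⁻²] · [kg] = kg·s⁻²
Only (1) matches kg·m·s⁻².

(1)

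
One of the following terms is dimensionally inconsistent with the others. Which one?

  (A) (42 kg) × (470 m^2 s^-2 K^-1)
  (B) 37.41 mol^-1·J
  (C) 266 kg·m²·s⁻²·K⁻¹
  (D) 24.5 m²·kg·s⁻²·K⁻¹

Dimensions:
  (A) [kg] · [m²·s⁻²·K⁻¹] = kg·m²·s⁻²·K⁻¹
  (B) J·mol⁻¹ = N·m·mol⁻¹ = kg·m²·s⁻²·mol⁻¹
  (C) kg·m²·s⁻²·K⁻¹
  (D) kg·m²·s⁻²·K⁻¹
All reduce to kg·m²·s⁻²·K⁻¹ except (B), which is kg·m²·s⁻²·mol⁻¹.

(B)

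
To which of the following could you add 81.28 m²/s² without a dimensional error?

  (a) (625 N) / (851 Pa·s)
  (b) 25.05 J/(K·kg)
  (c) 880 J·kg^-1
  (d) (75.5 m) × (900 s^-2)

(c)

Reference: m²·s⁻².
Each option:
  (a) [kg·m·s⁻²] / [kg·m⁻¹·s⁻¹] = m²·s⁻¹
  (b) J·kg⁻¹·K⁻¹ = N·m·kg⁻¹·K⁻¹ = m²·s⁻²·K⁻¹
  (c) J·kg⁻¹ = N·m·kg⁻¹ = m²·s⁻²  ← same
  (d) [m] · [s⁻²] = m·s⁻²
Only (c) matches m²·s⁻².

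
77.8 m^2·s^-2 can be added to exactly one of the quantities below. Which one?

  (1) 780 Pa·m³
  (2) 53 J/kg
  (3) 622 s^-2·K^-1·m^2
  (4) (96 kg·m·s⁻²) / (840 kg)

Reference: m²·s⁻².
Each option:
  (1) Pa·m³ = N·m⁻²·m³ = kg·m²·s⁻²
  (2) J·kg⁻¹ = N·m·kg⁻¹ = m²·s⁻²  ← same
  (3) m²·s⁻²·K⁻¹
  (4) [kg·m·s⁻²] / [kg] = m·s⁻²
Only (2) matches m²·s⁻².

(2)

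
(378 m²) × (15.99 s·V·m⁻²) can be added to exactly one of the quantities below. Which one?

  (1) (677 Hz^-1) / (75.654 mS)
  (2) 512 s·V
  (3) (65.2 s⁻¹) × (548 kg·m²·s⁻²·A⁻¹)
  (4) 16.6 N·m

(2)

Reference: [m²] · [kg·s⁻²·A⁻¹] = kg·m²·s⁻²·A⁻¹.
Each option:
  (1) [s] / [kg⁻¹·m⁻²·s³·A²] = kg·m²·s⁻²·A⁻²
  (2) V·s = J·C⁻¹·s = kg·m²·s⁻²·A⁻¹  ← same
  (3) [s⁻¹] · [kg·m²·s⁻²·A⁻¹] = kg·m²·s⁻³·A⁻¹
  (4) N·m = kg·m·s⁻²·m = kg·m²·s⁻²
Only (2) matches kg·m²·s⁻²·A⁻¹.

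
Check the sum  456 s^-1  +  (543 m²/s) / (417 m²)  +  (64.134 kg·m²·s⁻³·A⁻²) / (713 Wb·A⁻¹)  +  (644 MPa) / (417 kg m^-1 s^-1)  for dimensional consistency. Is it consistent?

Yes

Expand each in SI base units:
  456 s^-1:  s⁻¹
  (543 m²/s) / (417 m²):  [m²·s⁻¹] / [m²] = s⁻¹
  (64.134 kg·m²·s⁻³·A⁻²) / (713 Wb·A⁻¹):  [kg·m²·s⁻³·A⁻²] / [kg·m²·s⁻²·A⁻²] = s⁻¹
  (644 MPa) / (417 kg m^-1 s^-1):  [kg·m⁻¹·s⁻²] / [kg·m⁻¹·s⁻¹] = s⁻¹
Every term reduces to s⁻¹.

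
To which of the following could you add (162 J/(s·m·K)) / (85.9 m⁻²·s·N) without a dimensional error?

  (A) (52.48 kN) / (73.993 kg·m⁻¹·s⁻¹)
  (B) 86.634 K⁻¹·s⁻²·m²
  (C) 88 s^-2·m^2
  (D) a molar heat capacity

Reference: [kg·m·s⁻³·K⁻¹] / [kg·m⁻¹·s⁻¹] = m²·s⁻²·K⁻¹.
Each option:
  (A) [kg·m·s⁻²] / [kg·m⁻¹·s⁻¹] = m²·s⁻¹
  (B) m²·s⁻²·K⁻¹  ← same
  (C) m²·s⁻²
  (D) [molar heat capacity] = kg·m²·s⁻²·K⁻¹·mol⁻¹
Only (B) matches m²·s⁻²·K⁻¹.

(B)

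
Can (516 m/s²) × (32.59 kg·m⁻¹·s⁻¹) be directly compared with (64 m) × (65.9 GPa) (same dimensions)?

In SI base units:
  (516 m/s²) × (32.59 kg·m⁻¹·s⁻¹):  [m·s⁻²] · [kg·m⁻¹·s⁻¹] = kg·s⁻³
  (64 m) × (65.9 GPa):  [m] · [kg·m⁻¹·s⁻²] = kg·s⁻²
kg·s⁻³ ≠ kg·s⁻², so they cannot be added.

No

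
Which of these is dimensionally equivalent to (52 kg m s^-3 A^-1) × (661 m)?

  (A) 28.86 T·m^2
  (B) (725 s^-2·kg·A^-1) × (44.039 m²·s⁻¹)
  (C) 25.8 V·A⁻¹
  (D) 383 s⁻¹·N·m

(B)

Reference: [kg·m·s⁻³·A⁻¹] · [m] = kg·m²·s⁻³·A⁻¹.
Each option:
  (A) T·m² = Wb·m⁻²·m² = kg·m²·s⁻²·A⁻¹
  (B) [kg·s⁻²·A⁻¹] · [m²·s⁻¹] = kg·m²·s⁻³·A⁻¹  ← same
  (C) V·A⁻¹ = J·C⁻¹·A⁻¹ = kg·m²·s⁻³·A⁻²
  (D) N·m·s⁻¹ = kg·m·s⁻²·m·s⁻¹ = kg·m²·s⁻³
Only (B) matches kg·m²·s⁻³·A⁻¹.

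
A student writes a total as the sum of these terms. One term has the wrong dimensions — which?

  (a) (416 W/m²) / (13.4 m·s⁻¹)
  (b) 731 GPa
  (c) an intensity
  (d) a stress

(c)

In SI base units:
  (a) [kg·s⁻³] / [m·s⁻¹] = kg·m⁻¹·s⁻²
  (b) Pa = N·m⁻² = kg·m⁻¹·s⁻²
  (c) [intensity] = kg·s⁻³
  (d) [stress] = kg·m⁻¹·s⁻²
All reduce to kg·m⁻¹·s⁻² except (c), which is kg·s⁻³.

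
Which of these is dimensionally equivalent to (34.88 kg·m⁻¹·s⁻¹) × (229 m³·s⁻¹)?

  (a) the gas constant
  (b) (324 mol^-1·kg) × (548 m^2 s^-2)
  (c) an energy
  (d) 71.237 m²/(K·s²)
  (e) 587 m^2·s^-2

(c)

Reference: [kg·m⁻¹·s⁻¹] · [m³·s⁻¹] = kg·m²·s⁻².
Each option:
  (a) [gas constant] = kg·m²·s⁻²·K⁻¹·mol⁻¹
  (b) [kg·mol⁻¹] · [m²·s⁻²] = kg·m²·s⁻²·mol⁻¹
  (c) [energy] = kg·m²·s⁻²  ← same
  (d) m²·s⁻²·K⁻¹
  (e) m²·s⁻²
Only (c) matches kg·m²·s⁻².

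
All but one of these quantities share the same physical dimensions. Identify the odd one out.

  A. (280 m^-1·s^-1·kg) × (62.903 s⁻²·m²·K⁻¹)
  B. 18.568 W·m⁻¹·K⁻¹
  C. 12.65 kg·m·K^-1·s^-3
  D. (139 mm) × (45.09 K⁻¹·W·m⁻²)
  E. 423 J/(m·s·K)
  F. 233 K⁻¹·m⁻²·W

In SI base units:
  A. [kg·m⁻¹·s⁻¹] · [m²·s⁻²·K⁻¹] = kg·m·s⁻³·K⁻¹
  B. W·m⁻¹·K⁻¹ = J·s⁻¹·m⁻¹·K⁻¹ = kg·m·s⁻³·K⁻¹
  C. kg·m·s⁻³·K⁻¹
  D. [m] · [kg·s⁻³·K⁻¹] = kg·m·s⁻³·K⁻¹
  E. J·s⁻¹·m⁻¹·K⁻¹ = N·m·s⁻¹·m⁻¹·K⁻¹ = kg·m·s⁻³·K⁻¹
  F. W·m⁻²·K⁻¹ = J·s⁻¹·m⁻²·K⁻¹ = kg·s⁻³·K⁻¹
All reduce to kg·m·s⁻³·K⁻¹ except F., which is kg·s⁻³·K⁻¹.

F.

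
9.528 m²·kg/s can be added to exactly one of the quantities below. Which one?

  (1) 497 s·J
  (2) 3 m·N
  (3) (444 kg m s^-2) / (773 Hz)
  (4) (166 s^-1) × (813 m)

(1)

Reference: kg·m²·s⁻¹.
Each option:
  (1) J·s = N·m·s = kg·m²·s⁻¹  ← same
  (2) N·m = kg·m·s⁻²·m = kg·m²·s⁻²
  (3) [kg·m·s⁻²] / [s⁻¹] = kg·m·s⁻¹
  (4) [s⁻¹] · [m] = m·s⁻¹
Only (1) matches kg·m²·s⁻¹.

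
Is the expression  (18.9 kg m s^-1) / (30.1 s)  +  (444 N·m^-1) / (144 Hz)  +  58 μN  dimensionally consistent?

Work out the base dimensions of each:
  (18.9 kg m s^-1) / (30.1 s):  [kg·m·s⁻¹] / [s] = kg·m·s⁻²
  (444 N·m^-1) / (144 Hz):  [kg·s⁻²] / [s⁻¹] = kg·s⁻¹
  58 μN:  N = kg·m·s⁻²
The terms do not share a single dimension (kg·m·s⁻² vs kg·s⁻¹).

No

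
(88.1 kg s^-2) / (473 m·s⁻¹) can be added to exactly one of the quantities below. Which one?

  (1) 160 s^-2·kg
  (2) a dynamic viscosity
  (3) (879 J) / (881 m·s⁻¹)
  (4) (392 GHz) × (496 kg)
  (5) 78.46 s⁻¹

(2)

Reference: [kg·s⁻²] / [m·s⁻¹] = kg·m⁻¹·s⁻¹.
Each option:
  (1) kg·s⁻²
  (2) [dynamic viscosity] = kg·m⁻¹·s⁻¹  ← same
  (3) [kg·m²·s⁻²] / [m·s⁻¹] = kg·m·s⁻¹
  (4) [s⁻¹] · [kg] = kg·s⁻¹
  (5) s⁻¹
Only (2) matches kg·m⁻¹·s⁻¹.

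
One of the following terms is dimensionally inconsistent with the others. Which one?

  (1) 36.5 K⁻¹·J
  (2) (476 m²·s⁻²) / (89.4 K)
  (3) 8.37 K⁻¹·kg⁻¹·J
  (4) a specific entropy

(1)

Expand each in SI base units:
  (1) J·K⁻¹ = N·m·K⁻¹ = kg·m²·s⁻²·K⁻¹
  (2) [m²·s⁻²] / [K] = m²·s⁻²·K⁻¹
  (3) J·kg⁻¹·K⁻¹ = N·m·kg⁻¹·K⁻¹ = m²·s⁻²·K⁻¹
  (4) [specific entropy] = m²·s⁻²·K⁻¹
All reduce to m²·s⁻²·K⁻¹ except (1), which is kg·m²·s⁻²·K⁻¹.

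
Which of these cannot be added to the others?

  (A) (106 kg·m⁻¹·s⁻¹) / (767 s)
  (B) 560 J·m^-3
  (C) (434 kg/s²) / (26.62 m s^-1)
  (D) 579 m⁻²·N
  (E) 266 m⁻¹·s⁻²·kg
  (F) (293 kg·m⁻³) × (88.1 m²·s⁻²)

Dimensions:
  (A) [kg·m⁻¹·s⁻¹] / [s] = kg·m⁻¹·s⁻²
  (B) J·m⁻³ = N·m·m⁻³ = kg·m⁻¹·s⁻²
  (C) [kg·s⁻²] / [m·s⁻¹] = kg·m⁻¹·s⁻¹
  (D) N·m⁻² = kg·m·s⁻²·m⁻² = kg·m⁻¹·s⁻²
  (E) kg·m⁻¹·s⁻²
  (F) [kg·m⁻³] · [m²·s⁻²] = kg·m⁻¹·s⁻²
All reduce to kg·m⁻¹·s⁻² except (C), which is kg·m⁻¹·s⁻¹.

(C)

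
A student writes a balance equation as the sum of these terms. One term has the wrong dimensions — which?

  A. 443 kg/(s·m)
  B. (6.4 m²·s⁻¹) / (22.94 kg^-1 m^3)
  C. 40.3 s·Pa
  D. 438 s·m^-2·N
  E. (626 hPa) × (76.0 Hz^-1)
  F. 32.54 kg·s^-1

Expand each in SI base units:
  A. kg·m⁻¹·s⁻¹
  B. [m²·s⁻¹] / [kg⁻¹·m³] = kg·m⁻¹·s⁻¹
  C. Pa·s = N·m⁻²·s = kg·m⁻¹·s⁻¹
  D. N·s·m⁻² = kg·m·s⁻²·s·m⁻² = kg·m⁻¹·s⁻¹
  E. [kg·m⁻¹·s⁻²] · [s] = kg·m⁻¹·s⁻¹
  F. kg·s⁻¹
All reduce to kg·m⁻¹·s⁻¹ except F., which is kg·s⁻¹.

F.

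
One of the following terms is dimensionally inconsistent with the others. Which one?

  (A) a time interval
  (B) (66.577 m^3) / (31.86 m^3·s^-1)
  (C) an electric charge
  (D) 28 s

Expand each in SI base units:
  (A) [time interval] = s
  (B) [m³] / [m³·s⁻¹] = s
  (C) [electric charge] = s·A
  (D) s
All reduce to s except (C), which is s·A.

(C)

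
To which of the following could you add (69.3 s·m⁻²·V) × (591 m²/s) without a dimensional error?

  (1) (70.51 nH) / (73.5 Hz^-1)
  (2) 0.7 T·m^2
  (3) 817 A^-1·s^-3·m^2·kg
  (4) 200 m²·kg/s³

Reference: [kg·s⁻²·A⁻¹] · [m²·s⁻¹] = kg·m²·s⁻³·A⁻¹.
Each option:
  (1) [kg·m²·s⁻²·A⁻²] / [s] = kg·m²·s⁻³·A⁻²
  (2) T·m² = Wb·m⁻²·m² = kg·m²·s⁻²·A⁻¹
  (3) kg·m²·s⁻³·A⁻¹  ← same
  (4) kg·m²·s⁻³
Only (3) matches kg·m²·s⁻³·A⁻¹.

(3)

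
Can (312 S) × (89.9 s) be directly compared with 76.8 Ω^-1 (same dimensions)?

Dimensions:
  (312 S) × (89.9 s):  [kg⁻¹·m⁻²·s³·A²] · [s] = kg⁻¹·m⁻²·s⁴·A²
  76.8 Ω^-1:  Ω⁻¹ = (V·A⁻¹)⁻¹ = kg⁻¹·m⁻²·s³·A²
kg⁻¹·m⁻²·s⁴·A² ≠ kg⁻¹·m⁻²·s³·A², so they cannot be added.

No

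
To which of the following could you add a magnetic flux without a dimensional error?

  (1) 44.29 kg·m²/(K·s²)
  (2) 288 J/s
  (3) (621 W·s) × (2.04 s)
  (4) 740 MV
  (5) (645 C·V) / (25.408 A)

(5)

Reference: [magnetic flux] = kg·m²·s⁻²·A⁻¹.
Each option:
  (1) kg·m²·s⁻²·K⁻¹
  (2) J·s⁻¹ = N·m·s⁻¹ = kg·m²·s⁻³
  (3) [kg·m²·s⁻²] · [s] = kg·m²·s⁻¹
  (4) V = J·C⁻¹ = kg·m²·s⁻³·A⁻¹
  (5) [kg·m²·s⁻²] / [A] = kg·m²·s⁻²·A⁻¹  ← same
Only (5) matches kg·m²·s⁻²·A⁻¹.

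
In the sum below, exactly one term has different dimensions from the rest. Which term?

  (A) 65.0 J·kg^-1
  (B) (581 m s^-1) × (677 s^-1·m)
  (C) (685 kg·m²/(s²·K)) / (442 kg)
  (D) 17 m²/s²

(C)

In SI base units:
  (A) J·kg⁻¹ = N·m·kg⁻¹ = m²·s⁻²
  (B) [m·s⁻¹] · [m·s⁻¹] = m²·s⁻²
  (C) [kg·m²·s⁻²·K⁻¹] / [kg] = m²·s⁻²·K⁻¹
  (D) m²·s⁻²
All reduce to m²·s⁻² except (C), which is m²·s⁻²·K⁻¹.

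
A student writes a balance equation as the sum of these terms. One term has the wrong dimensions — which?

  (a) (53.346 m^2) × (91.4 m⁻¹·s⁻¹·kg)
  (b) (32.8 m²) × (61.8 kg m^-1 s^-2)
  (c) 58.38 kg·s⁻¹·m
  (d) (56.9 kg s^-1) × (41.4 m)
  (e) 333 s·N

Reduce each to base SI dimensions:
  (a) [m²] · [kg·m⁻¹·s⁻¹] = kg·m·s⁻¹
  (b) [m²] · [kg·m⁻¹·s⁻²] = kg·m·s⁻²
  (c) kg·m·s⁻¹
  (d) [kg·s⁻¹] · [m] = kg·m·s⁻¹
  (e) N·s = kg·m·s⁻²·s = kg·m·s⁻¹
All reduce to kg·m·s⁻¹ except (b), which is kg·m·s⁻².

(b)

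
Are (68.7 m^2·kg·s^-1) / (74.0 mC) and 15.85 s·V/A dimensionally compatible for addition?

Dimensions:
  (68.7 m^2·kg·s^-1) / (74.0 mC):  [kg·m²·s⁻¹] / [s·A] = kg·m²·s⁻²·A⁻¹
  15.85 s·V/A:  V·s·A⁻¹ = J·C⁻¹·s·A⁻¹ = kg·m²·s⁻²·A⁻²
kg·m²·s⁻²·A⁻¹ ≠ kg·m²·s⁻²·A⁻², so they cannot be added.

No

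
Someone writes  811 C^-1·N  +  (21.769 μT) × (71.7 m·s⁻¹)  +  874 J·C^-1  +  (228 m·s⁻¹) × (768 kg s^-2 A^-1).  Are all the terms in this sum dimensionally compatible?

In SI base units:
  811 C^-1·N:  N·C⁻¹ = kg·m·s⁻²·(s·A)⁻¹ = kg·m·s⁻³·A⁻¹
  (21.769 μT) × (71.7 m·s⁻¹):  [kg·s⁻²·A⁻¹] · [m·s⁻¹] = kg·m·s⁻³·A⁻¹
  874 J·C^-1:  J·C⁻¹ = N·m·(s·A)⁻¹ = kg·m²·s⁻³·A⁻¹
  (228 m·s⁻¹) × (768 kg s^-2 A^-1):  [m·s⁻¹] · [kg·s⁻²·A⁻¹] = kg·m·s⁻³·A⁻¹
The terms do not share a single dimension (kg·m²·s⁻³·A⁻¹ vs kg·m·s⁻³·A⁻¹).

No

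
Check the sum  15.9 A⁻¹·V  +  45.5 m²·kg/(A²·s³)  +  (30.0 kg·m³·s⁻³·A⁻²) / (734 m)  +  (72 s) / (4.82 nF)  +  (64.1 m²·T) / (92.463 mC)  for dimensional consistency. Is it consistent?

Yes

Dimensions:
  15.9 A⁻¹·V:  V·A⁻¹ = J·C⁻¹·A⁻¹ = kg·m²·s⁻³·A⁻²
  45.5 m²·kg/(A²·s³):  kg·m²·s⁻³·A⁻²
  (30.0 kg·m³·s⁻³·A⁻²) / (734 m):  [kg·m³·s⁻³·A⁻²] / [m] = kg·m²·s⁻³·A⁻²
  (72 s) / (4.82 nF):  [s] / [kg⁻¹·m⁻²·s⁴·A²] = kg·m²·s⁻³·A⁻²
  (64.1 m²·T) / (92.463 mC):  [kg·m²·s⁻²·A⁻¹] / [s·A] = kg·m²·s⁻³·A⁻²
Every term reduces to kg·m²·s⁻³·A⁻².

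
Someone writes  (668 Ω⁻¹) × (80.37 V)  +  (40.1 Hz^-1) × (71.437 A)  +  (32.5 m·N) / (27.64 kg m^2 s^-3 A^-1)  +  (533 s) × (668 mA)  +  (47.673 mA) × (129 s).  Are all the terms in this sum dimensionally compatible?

No

Expand each in SI base units:
  (668 Ω⁻¹) × (80.37 V):  [kg⁻¹·m⁻²·s³·A²] · [kg·m²·s⁻³·A⁻¹] = A
  (40.1 Hz^-1) × (71.437 A):  [s] · [A] = s·A
  (32.5 m·N) / (27.64 kg m^2 s^-3 A^-1):  [kg·m²·s⁻²] / [kg·m²·s⁻³·A⁻¹] = s·A
  (533 s) × (668 mA):  [s] · [A] = s·A
  (47.673 mA) × (129 s):  [A] · [s] = s·A
The terms do not share a single dimension (A vs s·A).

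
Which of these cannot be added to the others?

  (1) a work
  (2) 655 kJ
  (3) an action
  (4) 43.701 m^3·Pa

(3)

Reduce each to base SI dimensions:
  (1) [work] = kg·m²·s⁻²
  (2) J = N·m = kg·m²·s⁻²
  (3) [action] = kg·m²·s⁻¹
  (4) Pa·m³ = N·m⁻²·m³ = kg·m²·s⁻²
All reduce to kg·m²·s⁻² except (3), which is kg·m²·s⁻¹.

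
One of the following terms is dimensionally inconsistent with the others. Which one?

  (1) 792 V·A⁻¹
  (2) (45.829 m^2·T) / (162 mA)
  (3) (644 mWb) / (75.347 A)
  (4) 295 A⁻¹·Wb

Work out the base dimensions of each:
  (1) V·A⁻¹ = J·C⁻¹·A⁻¹ = kg·m²·s⁻³·A⁻²
  (2) [kg·m²·s⁻²·A⁻¹] / [A] = kg·m²·s⁻²·A⁻²
  (3) [kg·m²·s⁻²·A⁻¹] / [A] = kg·m²·s⁻²·A⁻²
  (4) Wb·A⁻¹ = V·s·A⁻¹ = kg·m²·s⁻²·A⁻²
All reduce to kg·m²·s⁻²·A⁻² except (1), which is kg·m²·s⁻³·A⁻².

(1)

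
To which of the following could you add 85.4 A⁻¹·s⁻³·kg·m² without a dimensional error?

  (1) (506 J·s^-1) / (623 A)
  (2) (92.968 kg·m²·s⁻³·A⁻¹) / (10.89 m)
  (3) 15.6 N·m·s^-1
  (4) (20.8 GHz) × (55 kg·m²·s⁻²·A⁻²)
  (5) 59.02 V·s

(1)

Reference: kg·m²·s⁻³·A⁻¹.
Each option:
  (1) [kg·m²·s⁻³] / [A] = kg·m²·s⁻³·A⁻¹  ← same
  (2) [kg·m²·s⁻³·A⁻¹] / [m] = kg·m·s⁻³·A⁻¹
  (3) N·m·s⁻¹ = kg·m·s⁻²·m·s⁻¹ = kg·m²·s⁻³
  (4) [s⁻¹] · [kg·m²·s⁻²·A⁻²] = kg·m²·s⁻³·A⁻²
  (5) V·s = J·C⁻¹·s = kg·m²·s⁻²·A⁻¹
Only (1) matches kg·m²·s⁻³·A⁻¹.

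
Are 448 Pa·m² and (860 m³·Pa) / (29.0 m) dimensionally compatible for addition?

Yes

Dimensions:
  448 Pa·m²:  Pa·m² = N·m⁻²·m² = kg·m·s⁻²
  (860 m³·Pa) / (29.0 m):  [kg·m²·s⁻²] / [m] = kg·m·s⁻²
Both are kg·m·s⁻², so they have the same dimensions and can be added.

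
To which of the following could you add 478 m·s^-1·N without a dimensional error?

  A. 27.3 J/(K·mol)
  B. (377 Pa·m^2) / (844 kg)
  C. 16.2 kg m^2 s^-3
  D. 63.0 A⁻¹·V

Reference: N·m·s⁻¹ = kg·m·s⁻²·m·s⁻¹ = kg·m²·s⁻³.
Each option:
  A. J·mol⁻¹·K⁻¹ = N·m·mol⁻¹·K⁻¹ = kg·m²·s⁻²·K⁻¹·mol⁻¹
  B. [kg·m·s⁻²] / [kg] = m·s⁻²
  C. kg·m²·s⁻³  ← same
  D. V·A⁻¹ = J·C⁻¹·A⁻¹ = kg·m²·s⁻³·A⁻²
Only C. matches kg·m²·s⁻³.

C.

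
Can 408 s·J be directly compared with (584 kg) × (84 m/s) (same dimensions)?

Dimensions:
  408 s·J:  J·s = N·m·s = kg·m²·s⁻¹
  (584 kg) × (84 m/s):  [kg] · [m·s⁻¹] = kg·m·s⁻¹
kg·m²·s⁻¹ ≠ kg·m·s⁻¹, so they cannot be added.

No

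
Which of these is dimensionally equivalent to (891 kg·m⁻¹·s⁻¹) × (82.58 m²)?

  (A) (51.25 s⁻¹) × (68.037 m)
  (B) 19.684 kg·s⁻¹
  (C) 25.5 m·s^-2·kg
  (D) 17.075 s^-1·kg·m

Reference: [kg·m⁻¹·s⁻¹] · [m²] = kg·m·s⁻¹.
Each option:
  (A) [s⁻¹] · [m] = m·s⁻¹
  (B) kg·s⁻¹
  (C) kg·m·s⁻²
  (D) kg·m·s⁻¹  ← same
Only (D) matches kg·m·s⁻¹.

(D)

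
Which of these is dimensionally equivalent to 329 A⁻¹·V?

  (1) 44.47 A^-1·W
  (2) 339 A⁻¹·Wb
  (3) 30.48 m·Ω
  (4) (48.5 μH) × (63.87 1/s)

(4)

Reference: V·A⁻¹ = J·C⁻¹·A⁻¹ = kg·m²·s⁻³·A⁻².
Each option:
  (1) W·A⁻¹ = J·s⁻¹·A⁻¹ = kg·m²·s⁻³·A⁻¹
  (2) Wb·A⁻¹ = V·s·A⁻¹ = kg·m²·s⁻²·A⁻²
  (3) Ω·m = V·A⁻¹·m = kg·m³·s⁻³·A⁻²
  (4) [kg·m²·s⁻²·A⁻²] · [s⁻¹] = kg·m²·s⁻³·A⁻²  ← same
Only (4) matches kg·m²·s⁻³·A⁻².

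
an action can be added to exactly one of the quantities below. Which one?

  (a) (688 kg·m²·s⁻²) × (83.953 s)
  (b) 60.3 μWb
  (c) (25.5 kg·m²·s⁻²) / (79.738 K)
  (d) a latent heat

Reference: [action] = kg·m²·s⁻¹.
Each option:
  (a) [kg·m²·s⁻²] · [s] = kg·m²·s⁻¹  ← same
  (b) Wb = V·s = kg·m²·s⁻²·A⁻¹
  (c) [kg·m²·s⁻²] / [K] = kg·m²·s⁻²·K⁻¹
  (d) [latent heat] = m²·s⁻²
Only (a) matches kg·m²·s⁻¹.

(a)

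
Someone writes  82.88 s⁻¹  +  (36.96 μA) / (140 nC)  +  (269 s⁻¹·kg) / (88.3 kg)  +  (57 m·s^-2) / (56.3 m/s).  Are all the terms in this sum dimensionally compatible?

Yes

Expand each in SI base units:
  82.88 s⁻¹:  s⁻¹
  (36.96 μA) / (140 nC):  [A] / [s·A] = s⁻¹
  (269 s⁻¹·kg) / (88.3 kg):  [kg·s⁻¹] / [kg] = s⁻¹
  (57 m·s^-2) / (56.3 m/s):  [m·s⁻²] / [m·s⁻¹] = s⁻¹
Every term reduces to s⁻¹.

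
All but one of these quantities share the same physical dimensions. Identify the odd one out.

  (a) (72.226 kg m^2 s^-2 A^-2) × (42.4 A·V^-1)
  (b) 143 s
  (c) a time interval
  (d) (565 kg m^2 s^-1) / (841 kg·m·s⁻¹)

In SI base units:
  (a) [kg·m²·s⁻²·A⁻²] · [kg⁻¹·m⁻²·s³·A²] = s
  (b) s
  (c) [time interval] = s
  (d) [kg·m²·s⁻¹] / [kg·m·s⁻¹] = m
All reduce to s except (d), which is m.

(d)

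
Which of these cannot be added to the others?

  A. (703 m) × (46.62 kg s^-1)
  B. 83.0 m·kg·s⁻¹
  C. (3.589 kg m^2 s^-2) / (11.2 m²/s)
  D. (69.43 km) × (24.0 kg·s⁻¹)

Work out the base dimensions of each:
  A. [m] · [kg·s⁻¹] = kg·m·s⁻¹
  B. kg·m·s⁻¹
  C. [kg·m²·s⁻²] / [m²·s⁻¹] = kg·s⁻¹
  D. [m] · [kg·s⁻¹] = kg·m·s⁻¹
All reduce to kg·m·s⁻¹ except C., which is kg·s⁻¹.

C.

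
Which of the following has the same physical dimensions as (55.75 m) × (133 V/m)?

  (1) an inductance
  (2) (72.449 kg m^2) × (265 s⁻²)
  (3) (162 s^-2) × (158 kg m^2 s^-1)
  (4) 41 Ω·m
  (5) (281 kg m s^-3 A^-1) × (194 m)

(5)

Reference: [m] · [kg·m·s⁻³·A⁻¹] = kg·m²·s⁻³·A⁻¹.
Each option:
  (1) [inductance] = kg·m²·s⁻²·A⁻²
  (2) [kg·m²] · [s⁻²] = kg·m²·s⁻²
  (3) [s⁻²] · [kg·m²·s⁻¹] = kg·m²·s⁻³
  (4) Ω·m = V·A⁻¹·m = kg·m³·s⁻³·A⁻²
  (5) [kg·m·s⁻³·A⁻¹] · [m] = kg·m²·s⁻³·A⁻¹  ← same
Only (5) matches kg·m²·s⁻³·A⁻¹.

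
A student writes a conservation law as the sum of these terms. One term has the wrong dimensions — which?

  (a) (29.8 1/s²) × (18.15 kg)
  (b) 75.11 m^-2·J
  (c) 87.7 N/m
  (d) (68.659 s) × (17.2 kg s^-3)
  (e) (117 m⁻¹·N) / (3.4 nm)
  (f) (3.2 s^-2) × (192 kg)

Dimensions:
  (a) [s⁻²] · [kg] = kg·s⁻²
  (b) J·m⁻² = N·m·m⁻² = kg·s⁻²
  (c) N·m⁻¹ = kg·m·s⁻²·m⁻¹ = kg·s⁻²
  (d) [s] · [kg·s⁻³] = kg·s⁻²
  (e) [kg·s⁻²] / [m] = kg·m⁻¹·s⁻²
  (f) [s⁻²] · [kg] = kg·s⁻²
All reduce to kg·s⁻² except (e), which is kg·m⁻¹·s⁻².

(e)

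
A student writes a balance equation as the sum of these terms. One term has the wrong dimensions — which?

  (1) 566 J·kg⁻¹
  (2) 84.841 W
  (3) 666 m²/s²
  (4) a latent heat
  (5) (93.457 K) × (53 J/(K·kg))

(2)

Reduce each to base SI dimensions:
  (1) J·kg⁻¹ = N·m·kg⁻¹ = m²·s⁻²
  (2) W = J·s⁻¹ = kg·m²·s⁻³
  (3) m²·s⁻²
  (4) [latent heat] = m²·s⁻²
  (5) [K] · [m²·s⁻²·K⁻¹] = m²·s⁻²
All reduce to m²·s⁻² except (2), which is kg·m²·s⁻³.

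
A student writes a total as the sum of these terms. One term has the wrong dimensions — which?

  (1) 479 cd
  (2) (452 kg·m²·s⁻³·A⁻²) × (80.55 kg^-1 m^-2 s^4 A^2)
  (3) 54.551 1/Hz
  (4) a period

Work out the base dimensions of each:
  (1) cd
  (2) [kg·m²·s⁻³·A⁻²] · [kg⁻¹·m⁻²·s⁴·A²] = s
  (3) Hz⁻¹ = (s⁻¹)⁻¹ = s
  (4) [period] = s
All reduce to s except (1), which is cd.

(1)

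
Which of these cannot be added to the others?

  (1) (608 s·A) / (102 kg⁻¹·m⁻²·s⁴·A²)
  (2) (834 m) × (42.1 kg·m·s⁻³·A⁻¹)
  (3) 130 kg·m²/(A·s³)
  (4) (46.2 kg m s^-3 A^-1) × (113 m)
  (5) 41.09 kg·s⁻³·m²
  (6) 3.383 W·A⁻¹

(5)

Expand each in SI base units:
  (1) [s·A] / [kg⁻¹·m⁻²·s⁴·A²] = kg·m²·s⁻³·A⁻¹
  (2) [m] · [kg·m·s⁻³·A⁻¹] = kg·m²·s⁻³·A⁻¹
  (3) kg·m²·s⁻³·A⁻¹
  (4) [kg·m·s⁻³·A⁻¹] · [m] = kg·m²·s⁻³·A⁻¹
  (5) kg·m²·s⁻³
  (6) W·A⁻¹ = J·s⁻¹·A⁻¹ = kg·m²·s⁻³·A⁻¹
All reduce to kg·m²·s⁻³·A⁻¹ except (5), which is kg·m²·s⁻³.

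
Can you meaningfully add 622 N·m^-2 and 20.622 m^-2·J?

Work out the base dimensions of each:
  622 N·m^-2:  N·m⁻² = kg·m·s⁻²·m⁻² = kg·m⁻¹·s⁻²
  20.622 m^-2·J:  J·m⁻² = N·m·m⁻² = kg·s⁻²
kg·m⁻¹·s⁻² ≠ kg·s⁻², so they cannot be added.

No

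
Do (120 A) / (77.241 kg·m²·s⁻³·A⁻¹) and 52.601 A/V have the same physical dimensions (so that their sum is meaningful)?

Yes

Expand each in SI base units:
  (120 A) / (77.241 kg·m²·s⁻³·A⁻¹):  [A] / [kg·m²·s⁻³·A⁻¹] = kg⁻¹·m⁻²·s³·A²
  52.601 A/V:  A·V⁻¹ = A·(J·C⁻¹)⁻¹ = kg⁻¹·m⁻²·s³·A²
Both are kg⁻¹·m⁻²·s³·A², so they have the same dimensions and can be added.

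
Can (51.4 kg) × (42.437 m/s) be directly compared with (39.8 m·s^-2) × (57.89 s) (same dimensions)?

Reduce each to base SI dimensions:
  (51.4 kg) × (42.437 m/s):  [kg] · [m·s⁻¹] = kg·m·s⁻¹
  (39.8 m·s^-2) × (57.89 s):  [m·s⁻²] · [s] = m·s⁻¹
kg·m·s⁻¹ ≠ m·s⁻¹, so they cannot be added.

No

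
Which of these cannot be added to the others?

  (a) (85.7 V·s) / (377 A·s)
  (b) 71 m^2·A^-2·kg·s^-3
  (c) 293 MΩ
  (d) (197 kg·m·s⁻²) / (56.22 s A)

Expand each in SI base units:
  (a) [kg·m²·s⁻²·A⁻¹] / [s·A] = kg·m²·s⁻³·A⁻²
  (b) kg·m²·s⁻³·A⁻²
  (c) Ω = V·A⁻¹ = kg·m²·s⁻³·A⁻²
  (d) [kg·m·s⁻²] / [s·A] = kg·m·s⁻³·A⁻¹
All reduce to kg·m²·s⁻³·A⁻² except (d), which is kg·m·s⁻³·A⁻¹.

(d)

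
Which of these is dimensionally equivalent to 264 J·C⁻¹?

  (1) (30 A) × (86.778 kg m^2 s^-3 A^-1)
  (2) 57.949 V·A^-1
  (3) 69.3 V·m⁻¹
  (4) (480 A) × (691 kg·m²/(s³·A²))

(4)

Reference: J·C⁻¹ = N·m·(s·A)⁻¹ = kg·m²·s⁻³·A⁻¹.
Each option:
  (1) [A] · [kg·m²·s⁻³·A⁻¹] = kg·m²·s⁻³
  (2) V·A⁻¹ = J·C⁻¹·A⁻¹ = kg·m²·s⁻³·A⁻²
  (3) V·m⁻¹ = J·C⁻¹·m⁻¹ = kg·m·s⁻³·A⁻¹
  (4) [A] · [kg·m²·s⁻³·A⁻²] = kg·m²·s⁻³·A⁻¹  ← same
Only (4) matches kg·m²·s⁻³·A⁻¹.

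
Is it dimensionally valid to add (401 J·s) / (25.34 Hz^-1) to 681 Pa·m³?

In SI base units:
  (401 J·s) / (25.34 Hz^-1):  [kg·m²·s⁻¹] / [s] = kg·m²·s⁻²
  681 Pa·m³:  Pa·m³ = N·m⁻²·m³ = kg·m²·s⁻²
Both are kg·m²·s⁻², so they have the same dimensions and can be added.

Yes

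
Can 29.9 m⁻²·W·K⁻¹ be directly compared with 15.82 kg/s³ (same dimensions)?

No

Expand each in SI base units:
  29.9 m⁻²·W·K⁻¹:  W·m⁻²·K⁻¹ = J·s⁻¹·m⁻²·K⁻¹ = kg·s⁻³·K⁻¹
  15.82 kg/s³:  kg·s⁻³
kg·s⁻³·K⁻¹ ≠ kg·s⁻³, so they cannot be added.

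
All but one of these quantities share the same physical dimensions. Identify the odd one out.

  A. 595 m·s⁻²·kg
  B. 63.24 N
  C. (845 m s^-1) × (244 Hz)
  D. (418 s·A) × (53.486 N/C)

C.

Work out the base dimensions of each:
  A. kg·m·s⁻²
  B. N = kg·m·s⁻²
  C. [m·s⁻¹] · [s⁻¹] = m·s⁻²
  D. [s·A] · [kg·m·s⁻³·A⁻¹] = kg·m·s⁻²
All reduce to kg·m·s⁻² except C., which is m·s⁻².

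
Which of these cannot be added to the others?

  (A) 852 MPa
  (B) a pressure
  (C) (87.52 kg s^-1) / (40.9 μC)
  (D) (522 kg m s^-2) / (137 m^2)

(C)

In SI base units:
  (A) Pa = N·m⁻² = kg·m⁻¹·s⁻²
  (B) [pressure] = kg·m⁻¹·s⁻²
  (C) [kg·s⁻¹] / [s·A] = kg·s⁻²·A⁻¹
  (D) [kg·m·s⁻²] / [m²] = kg·m⁻¹·s⁻²
All reduce to kg·m⁻¹·s⁻² except (C), which is kg·s⁻²·A⁻¹.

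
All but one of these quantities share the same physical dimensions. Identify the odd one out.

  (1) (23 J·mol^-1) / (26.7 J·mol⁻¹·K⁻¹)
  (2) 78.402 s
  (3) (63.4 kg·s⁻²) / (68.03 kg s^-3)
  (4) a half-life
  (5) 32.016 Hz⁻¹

(1)

Expand each in SI base units:
  (1) [kg·m²·s⁻²·mol⁻¹] / [kg·m²·s⁻²·K⁻¹·mol⁻¹] = K
  (2) s
  (3) [kg·s⁻²] / [kg·s⁻³] = s
  (4) [half-life] = s
  (5) Hz⁻¹ = (s⁻¹)⁻¹ = s
All reduce to s except (1), which is K.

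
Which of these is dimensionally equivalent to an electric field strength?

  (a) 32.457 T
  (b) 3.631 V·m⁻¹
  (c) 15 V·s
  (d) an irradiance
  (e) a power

(b)

Reference: [electric field strength] = kg·m·s⁻³·A⁻¹.
Each option:
  (a) T = Wb·m⁻² = kg·s⁻²·A⁻¹
  (b) V·m⁻¹ = J·C⁻¹·m⁻¹ = kg·m·s⁻³·A⁻¹  ← same
  (c) V·s = J·C⁻¹·s = kg·m²·s⁻²·A⁻¹
  (d) [irradiance] = kg·s⁻³
  (e) [power] = kg·m²·s⁻³
Only (b) matches kg·m·s⁻³·A⁻¹.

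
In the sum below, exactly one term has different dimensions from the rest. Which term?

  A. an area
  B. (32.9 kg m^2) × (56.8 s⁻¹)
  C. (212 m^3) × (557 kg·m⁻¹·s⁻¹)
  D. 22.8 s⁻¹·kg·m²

Work out the base dimensions of each:
  A. [area] = m²
  B. [kg·m²] · [s⁻¹] = kg·m²·s⁻¹
  C. [m³] · [kg·m⁻¹·s⁻¹] = kg·m²·s⁻¹
  D. kg·m²·s⁻¹
All reduce to kg·m²·s⁻¹ except A., which is m².

A.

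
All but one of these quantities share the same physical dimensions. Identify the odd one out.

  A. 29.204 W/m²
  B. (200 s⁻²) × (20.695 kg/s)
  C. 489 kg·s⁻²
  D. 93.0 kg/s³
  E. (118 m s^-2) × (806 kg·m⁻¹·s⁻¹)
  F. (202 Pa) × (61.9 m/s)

C.

Work out the base dimensions of each:
  A. W·m⁻² = J·s⁻¹·m⁻² = kg·s⁻³
  B. [s⁻²] · [kg·s⁻¹] = kg·s⁻³
  C. kg·s⁻²
  D. kg·s⁻³
  E. [m·s⁻²] · [kg·m⁻¹·s⁻¹] = kg·s⁻³
  F. [kg·m⁻¹·s⁻²] · [m·s⁻¹] = kg·s⁻³
All reduce to kg·s⁻³ except C., which is kg·s⁻².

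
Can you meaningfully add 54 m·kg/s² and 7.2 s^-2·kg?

Expand each in SI base units:
  54 m·kg/s²:  kg·m·s⁻²
  7.2 s^-2·kg:  kg·s⁻²
kg·m·s⁻² ≠ kg·s⁻², so they cannot be added.

No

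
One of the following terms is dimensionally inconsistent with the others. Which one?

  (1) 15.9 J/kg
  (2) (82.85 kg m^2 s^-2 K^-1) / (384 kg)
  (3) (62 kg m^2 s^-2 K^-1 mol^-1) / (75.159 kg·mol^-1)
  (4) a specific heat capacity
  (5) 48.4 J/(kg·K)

Reduce each to base SI dimensions:
  (1) J·kg⁻¹ = N·m·kg⁻¹ = m²·s⁻²
  (2) [kg·m²·s⁻²·K⁻¹] / [kg] = m²·s⁻²·K⁻¹
  (3) [kg·m²·s⁻²·K⁻¹·mol⁻¹] / [kg·mol⁻¹] = m²·s⁻²·K⁻¹
  (4) [specific heat capacity] = m²·s⁻²·K⁻¹
  (5) J·kg⁻¹·K⁻¹ = N·m·kg⁻¹·K⁻¹ = m²·s⁻²·K⁻¹
All reduce to m²·s⁻²·K⁻¹ except (1), which is m²·s⁻².

(1)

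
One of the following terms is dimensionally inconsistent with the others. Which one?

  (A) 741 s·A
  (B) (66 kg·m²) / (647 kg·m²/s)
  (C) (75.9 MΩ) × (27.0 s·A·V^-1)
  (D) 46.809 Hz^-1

(A)

Dimensions:
  (A) A·s = s·A
  (B) [kg·m²] / [kg·m²·s⁻¹] = s
  (C) [kg·m²·s⁻³·A⁻²] · [kg⁻¹·m⁻²·s⁴·A²] = s
  (D) Hz⁻¹ = (s⁻¹)⁻¹ = s
All reduce to s except (A), which is s·A.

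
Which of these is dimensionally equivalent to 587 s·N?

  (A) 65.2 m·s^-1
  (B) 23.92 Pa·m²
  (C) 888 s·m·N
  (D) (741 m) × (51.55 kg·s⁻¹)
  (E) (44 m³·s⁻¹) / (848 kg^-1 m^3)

(D)

Reference: N·s = kg·m·s⁻²·s = kg·m·s⁻¹.
Each option:
  (A) m·s⁻¹
  (B) Pa·m² = N·m⁻²·m² = kg·m·s⁻²
  (C) N·m·s = kg·m·s⁻²·m·s = kg·m²·s⁻¹
  (D) [m] · [kg·s⁻¹] = kg·m·s⁻¹  ← same
  (E) [m³·s⁻¹] / [kg⁻¹·m³] = kg·s⁻¹
Only (D) matches kg·m·s⁻¹.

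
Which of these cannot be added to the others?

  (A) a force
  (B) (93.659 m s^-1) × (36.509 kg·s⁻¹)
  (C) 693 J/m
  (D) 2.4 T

Dimensions:
  (A) [force] = kg·m·s⁻²
  (B) [m·s⁻¹] · [kg·s⁻¹] = kg·m·s⁻²
  (C) J·m⁻¹ = N·m·m⁻¹ = kg·m·s⁻²
  (D) T = Wb·m⁻² = kg·s⁻²·A⁻¹
All reduce to kg·m·s⁻² except (D), which is kg·s⁻²·A⁻¹.

(D)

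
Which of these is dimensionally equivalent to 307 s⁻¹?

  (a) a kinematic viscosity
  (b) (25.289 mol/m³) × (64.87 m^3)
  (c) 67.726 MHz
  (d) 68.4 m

(c)

Reference: s⁻¹.
Each option:
  (a) [kinematic viscosity] = m²·s⁻¹
  (b) [m⁻³·mol] · [m³] = mol
  (c) Hz = s⁻¹  ← same
  (d) m
Only (c) matches s⁻¹.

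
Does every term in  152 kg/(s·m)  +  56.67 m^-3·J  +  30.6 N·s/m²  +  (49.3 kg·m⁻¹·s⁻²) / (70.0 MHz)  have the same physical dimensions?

No

Dimensions:
  152 kg/(s·m):  kg·m⁻¹·s⁻¹
  56.67 m^-3·J:  J·m⁻³ = N·m·m⁻³ = kg·m⁻¹·s⁻²
  30.6 N·s/m²:  N·s·m⁻² = kg·m·s⁻²·s·m⁻² = kg·m⁻¹·s⁻¹
  (49.3 kg·m⁻¹·s⁻²) / (70.0 MHz):  [kg·m⁻¹·s⁻²] / [s⁻¹] = kg·m⁻¹·s⁻¹
The terms do not share a single dimension (kg·m⁻¹·s⁻² vs kg·m⁻¹·s⁻¹).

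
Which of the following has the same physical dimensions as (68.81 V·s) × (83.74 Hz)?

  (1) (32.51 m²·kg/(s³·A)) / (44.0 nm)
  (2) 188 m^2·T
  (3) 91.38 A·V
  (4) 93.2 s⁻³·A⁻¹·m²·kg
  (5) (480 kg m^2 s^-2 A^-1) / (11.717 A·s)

Reference: [kg·m²·s⁻²·A⁻¹] · [s⁻¹] = kg·m²·s⁻³·A⁻¹.
Each option:
  (1) [kg·m²·s⁻³·A⁻¹] / [m] = kg·m·s⁻³·A⁻¹
  (2) T·m² = Wb·m⁻²·m² = kg·m²·s⁻²·A⁻¹
  (3) V·A = J·C⁻¹·A = kg·m²·s⁻³
  (4) kg·m²·s⁻³·A⁻¹  ← same
  (5) [kg·m²·s⁻²·A⁻¹] / [s·A] = kg·m²·s⁻³·A⁻²
Only (4) matches kg·m²·s⁻³·A⁻¹.

(4)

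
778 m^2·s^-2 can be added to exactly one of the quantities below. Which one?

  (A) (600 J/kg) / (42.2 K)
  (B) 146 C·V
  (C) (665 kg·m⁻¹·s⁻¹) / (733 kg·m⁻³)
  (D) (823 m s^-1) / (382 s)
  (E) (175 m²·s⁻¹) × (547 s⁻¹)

(E)

Reference: m²·s⁻².
Each option:
  (A) [m²·s⁻²] / [K] = m²·s⁻²·K⁻¹
  (B) C·V = s·A·J·C⁻¹ = kg·m²·s⁻²
  (C) [kg·m⁻¹·s⁻¹] / [kg·m⁻³] = m²·s⁻¹
  (D) [m·s⁻¹] / [s] = m·s⁻²
  (E) [m²·s⁻¹] · [s⁻¹] = m²·s⁻²  ← same
Only (E) matches m²·s⁻².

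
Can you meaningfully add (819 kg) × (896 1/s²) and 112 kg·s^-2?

Yes

Reduce each to base SI dimensions:
  (819 kg) × (896 1/s²):  [kg] · [s⁻²] = kg·s⁻²
  112 kg·s^-2:  kg·s⁻²
Both are kg·s⁻², so they have the same dimensions and can be added.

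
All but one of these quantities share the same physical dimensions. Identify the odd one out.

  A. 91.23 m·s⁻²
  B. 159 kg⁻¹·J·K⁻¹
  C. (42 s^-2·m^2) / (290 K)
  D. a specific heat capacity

A.

Reduce each to base SI dimensions:
  A. m·s⁻²
  B. J·kg⁻¹·K⁻¹ = N·m·kg⁻¹·K⁻¹ = m²·s⁻²·K⁻¹
  C. [m²·s⁻²] / [K] = m²·s⁻²·K⁻¹
  D. [specific heat capacity] = m²·s⁻²·K⁻¹
All reduce to m²·s⁻²·K⁻¹ except A., which is m·s⁻².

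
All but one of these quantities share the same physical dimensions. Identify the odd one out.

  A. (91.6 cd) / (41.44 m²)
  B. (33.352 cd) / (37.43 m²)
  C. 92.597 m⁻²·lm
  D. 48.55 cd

D.

In SI base units:
  A. [cd] / [m²] = m⁻²·cd
  B. [cd] / [m²] = m⁻²·cd
  C. lm·m⁻² = cd·m⁻² = m⁻²·cd
  D. cd
All reduce to m⁻²·cd except D., which is cd.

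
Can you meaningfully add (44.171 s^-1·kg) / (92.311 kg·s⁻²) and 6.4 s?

Expand each in SI base units:
  (44.171 s^-1·kg) / (92.311 kg·s⁻²):  [kg·s⁻¹] / [kg·s⁻²] = s
  6.4 s:  s
Both are s, so they have the same dimensions and can be added.

Yes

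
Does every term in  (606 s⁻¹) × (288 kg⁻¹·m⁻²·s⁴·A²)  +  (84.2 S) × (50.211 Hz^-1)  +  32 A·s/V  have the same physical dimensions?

Expand each in SI base units:
  (606 s⁻¹) × (288 kg⁻¹·m⁻²·s⁴·A²):  [s⁻¹] · [kg⁻¹·m⁻²·s⁴·A²] = kg⁻¹·m⁻²·s³·A²
  (84.2 S) × (50.211 Hz^-1):  [kg⁻¹·m⁻²·s³·A²] · [s] = kg⁻¹·m⁻²·s⁴·A²
  32 A·s/V:  A·s·V⁻¹ = A·s·(J·C⁻¹)⁻¹ = kg⁻¹·m⁻²·s⁴·A²
The terms do not share a single dimension (kg⁻¹·m⁻²·s³·A² vs kg⁻¹·m⁻²·s⁴·A²).

No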